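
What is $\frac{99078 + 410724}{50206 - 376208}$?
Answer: $- \frac{254901}{163001} \approx -1.5638$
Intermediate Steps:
$\frac{99078 + 410724}{50206 - 376208} = \frac{509802}{50206 - 376208} = \frac{509802}{-326002} = 509802 \left(- \frac{1}{326002}\right) = - \frac{254901}{163001}$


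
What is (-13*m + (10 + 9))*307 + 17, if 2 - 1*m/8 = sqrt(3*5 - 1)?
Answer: -58006 + 31928*sqrt(14) ≈ 61458.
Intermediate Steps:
m = 16 - 8*sqrt(14) (m = 16 - 8*sqrt(3*5 - 1) = 16 - 8*sqrt(15 - 1) = 16 - 8*sqrt(14) ≈ -13.933)
(-13*m + (10 + 9))*307 + 17 = (-13*(16 - 8*sqrt(14)) + (10 + 9))*307 + 17 = ((-208 + 104*sqrt(14)) + 19)*307 + 17 = (-189 + 104*sqrt(14))*307 + 17 = (-58023 + 31928*sqrt(14)) + 17 = -58006 + 31928*sqrt(14)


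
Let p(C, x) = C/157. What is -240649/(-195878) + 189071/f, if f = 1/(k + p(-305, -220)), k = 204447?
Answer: 1188739927697889305/30752846 ≈ 3.8655e+10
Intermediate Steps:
p(C, x) = C/157 (p(C, x) = C*(1/157) = C/157)
f = 157/32097874 (f = 1/(204447 + (1/157)*(-305)) = 1/(204447 - 305/157) = 1/(32097874/157) = 157/32097874 ≈ 4.8913e-6)
-240649/(-195878) + 189071/f = -240649/(-195878) + 189071/(157/32097874) = -240649*(-1/195878) + 189071*(32097874/157) = 240649/195878 + 6068777135054/157 = 1188739927697889305/30752846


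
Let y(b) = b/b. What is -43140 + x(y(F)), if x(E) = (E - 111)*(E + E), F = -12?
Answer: -43360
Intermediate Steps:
y(b) = 1
x(E) = 2*E*(-111 + E) (x(E) = (-111 + E)*(2*E) = 2*E*(-111 + E))
-43140 + x(y(F)) = -43140 + 2*1*(-111 + 1) = -43140 + 2*1*(-110) = -43140 - 220 = -43360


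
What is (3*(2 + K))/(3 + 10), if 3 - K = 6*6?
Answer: -93/13 ≈ -7.1538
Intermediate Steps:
K = -33 (K = 3 - 6*6 = 3 - 1*36 = 3 - 36 = -33)
(3*(2 + K))/(3 + 10) = (3*(2 - 33))/(3 + 10) = (3*(-31))/13 = -93*1/13 = -93/13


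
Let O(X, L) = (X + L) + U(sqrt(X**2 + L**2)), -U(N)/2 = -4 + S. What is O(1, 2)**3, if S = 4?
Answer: 27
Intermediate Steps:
U(N) = 0 (U(N) = -2*(-4 + 4) = -2*0 = 0)
O(X, L) = L + X (O(X, L) = (X + L) + 0 = (L + X) + 0 = L + X)
O(1, 2)**3 = (2 + 1)**3 = 3**3 = 27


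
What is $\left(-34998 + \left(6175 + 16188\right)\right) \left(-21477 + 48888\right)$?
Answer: $-346337985$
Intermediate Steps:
$\left(-34998 + \left(6175 + 16188\right)\right) \left(-21477 + 48888\right) = \left(-34998 + 22363\right) 27411 = \left(-12635\right) 27411 = -346337985$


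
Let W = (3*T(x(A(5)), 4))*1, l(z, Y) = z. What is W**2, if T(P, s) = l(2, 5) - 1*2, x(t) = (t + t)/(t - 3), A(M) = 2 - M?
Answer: 0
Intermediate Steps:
x(t) = 2*t/(-3 + t) (x(t) = (2*t)/(-3 + t) = 2*t/(-3 + t))
T(P, s) = 0 (T(P, s) = 2 - 1*2 = 2 - 2 = 0)
W = 0 (W = (3*0)*1 = 0*1 = 0)
W**2 = 0**2 = 0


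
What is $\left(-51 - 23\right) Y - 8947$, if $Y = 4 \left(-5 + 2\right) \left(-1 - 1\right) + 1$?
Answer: $-10797$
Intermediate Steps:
$Y = 25$ ($Y = 4 \left(- 3 \left(-1 - 1\right)\right) + 1 = 4 \left(\left(-3\right) \left(-2\right)\right) + 1 = 4 \cdot 6 + 1 = 24 + 1 = 25$)
$\left(-51 - 23\right) Y - 8947 = \left(-51 - 23\right) 25 - 8947 = \left(-74\right) 25 - 8947 = -1850 - 8947 = -10797$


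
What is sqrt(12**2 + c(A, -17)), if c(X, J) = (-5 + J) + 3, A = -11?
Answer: 5*sqrt(5) ≈ 11.180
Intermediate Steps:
c(X, J) = -2 + J
sqrt(12**2 + c(A, -17)) = sqrt(12**2 + (-2 - 17)) = sqrt(144 - 19) = sqrt(125) = 5*sqrt(5)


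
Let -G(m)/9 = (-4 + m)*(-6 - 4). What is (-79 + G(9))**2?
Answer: 137641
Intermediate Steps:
G(m) = -360 + 90*m (G(m) = -9*(-4 + m)*(-6 - 4) = -9*(-4 + m)*(-10) = -9*(40 - 10*m) = -360 + 90*m)
(-79 + G(9))**2 = (-79 + (-360 + 90*9))**2 = (-79 + (-360 + 810))**2 = (-79 + 450)**2 = 371**2 = 137641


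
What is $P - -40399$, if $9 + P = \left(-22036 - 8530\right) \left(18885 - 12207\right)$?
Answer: $-204079358$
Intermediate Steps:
$P = -204119757$ ($P = -9 + \left(-22036 - 8530\right) \left(18885 - 12207\right) = -9 - 204119748 = -204119757$)
$P - -40399 = -204119757 - -40399 = -204119757 + 40399 = -204079358$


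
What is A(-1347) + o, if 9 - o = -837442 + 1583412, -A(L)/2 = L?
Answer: -743267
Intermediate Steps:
A(L) = -2*L
o = -745961 (o = 9 - (-837442 + 1583412) = 9 - 1*745970 = 9 - 745970 = -745961)
A(-1347) + o = -2*(-1347) - 745961 = 2694 - 745961 = -743267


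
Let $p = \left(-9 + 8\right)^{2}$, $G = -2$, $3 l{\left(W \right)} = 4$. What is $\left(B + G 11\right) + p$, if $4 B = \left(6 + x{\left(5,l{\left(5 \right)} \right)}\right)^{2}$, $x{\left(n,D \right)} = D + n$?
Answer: $\frac{613}{36} \approx 17.028$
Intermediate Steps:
$l{\left(W \right)} = \frac{4}{3}$ ($l{\left(W \right)} = \frac{1}{3} \cdot 4 = \frac{4}{3}$)
$B = \frac{1369}{36}$ ($B = \frac{\left(6 + \left(\frac{4}{3} + 5\right)\right)^{2}}{4} = \frac{\left(6 + \frac{19}{3}\right)^{2}}{4} = \frac{\left(\frac{37}{3}\right)^{2}}{4} = \frac{1}{4} \cdot \frac{1369}{9} = \frac{1369}{36} \approx 38.028$)
$p = 1$ ($p = \left(-1\right)^{2} = 1$)
$\left(B + G 11\right) + p = \left(\frac{1369}{36} - 22\right) + 1 = \frac{577}{36} + 1 = \frac{613}{36}$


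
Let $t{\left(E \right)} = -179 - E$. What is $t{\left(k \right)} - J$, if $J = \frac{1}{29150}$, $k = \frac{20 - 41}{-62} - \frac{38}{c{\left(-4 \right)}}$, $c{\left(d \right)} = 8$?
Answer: $- \frac{315534237}{1807300} \approx -174.59$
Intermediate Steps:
$k = - \frac{547}{124}$ ($k = \frac{20 - 41}{-62} - \frac{38}{8} = \left(-21\right) \left(- \frac{1}{62}\right) - \frac{19}{4} = \frac{21}{62} - \frac{19}{4} = - \frac{547}{124} \approx -4.4113$)
$J = \frac{1}{29150} \approx 3.4305 \cdot 10^{-5}$
$t{\left(k \right)} - J = \left(-179 - - \frac{547}{124}\right) - \frac{1}{29150} = \left(-179 + \frac{547}{124}\right) - \frac{1}{29150} = - \frac{21649}{124} - \frac{1}{29150} = - \frac{315534237}{1807300}$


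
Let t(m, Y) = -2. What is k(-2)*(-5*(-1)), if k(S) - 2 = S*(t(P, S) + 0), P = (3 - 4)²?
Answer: 30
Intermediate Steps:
P = 1 (P = (-1)² = 1)
k(S) = 2 - 2*S (k(S) = 2 + S*(-2 + 0) = 2 + S*(-2) = 2 - 2*S)
k(-2)*(-5*(-1)) = (2 - 2*(-2))*(-5*(-1)) = (2 + 4)*5 = 6*5 = 30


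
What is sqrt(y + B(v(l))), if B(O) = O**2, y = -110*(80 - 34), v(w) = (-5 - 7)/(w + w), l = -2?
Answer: I*sqrt(5051) ≈ 71.07*I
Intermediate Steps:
v(w) = -6/w (v(w) = -12*1/(2*w) = -6/w)
y = -5060 (y = -110*46 = -5060)
sqrt(y + B(v(l))) = sqrt(-5060 + (-6/(-2))**2) = sqrt(-5060 + (-6*(-1/2))**2) = sqrt(-5060 + 3**2) = sqrt(-5060 + 9) = sqrt(-5051) = I*sqrt(5051)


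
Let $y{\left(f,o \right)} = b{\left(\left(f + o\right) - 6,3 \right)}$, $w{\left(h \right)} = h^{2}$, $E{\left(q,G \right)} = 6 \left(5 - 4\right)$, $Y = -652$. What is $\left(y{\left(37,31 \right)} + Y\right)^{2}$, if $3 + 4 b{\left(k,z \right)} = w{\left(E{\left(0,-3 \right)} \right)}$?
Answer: $\frac{6630625}{16} \approx 4.1441 \cdot 10^{5}$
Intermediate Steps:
$E{\left(q,G \right)} = 6$ ($E{\left(q,G \right)} = 6 \cdot 1 = 6$)
$b{\left(k,z \right)} = \frac{33}{4}$ ($b{\left(k,z \right)} = - \frac{3}{4} + \frac{6^{2}}{4} = - \frac{3}{4} + \frac{1}{4} \cdot 36 = - \frac{3}{4} + 9 = \frac{33}{4}$)
$y{\left(f,o \right)} = \frac{33}{4}$
$\left(y{\left(37,31 \right)} + Y\right)^{2} = \left(\frac{33}{4} - 652\right)^{2} = \left(- \frac{2575}{4}\right)^{2} = \frac{6630625}{16}$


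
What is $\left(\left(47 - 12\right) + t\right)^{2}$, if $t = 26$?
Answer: $3721$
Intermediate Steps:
$\left(\left(47 - 12\right) + t\right)^{2} = \left(\left(47 - 12\right) + 26\right)^{2} = \left(35 + 26\right)^{2} = 61^{2} = 3721$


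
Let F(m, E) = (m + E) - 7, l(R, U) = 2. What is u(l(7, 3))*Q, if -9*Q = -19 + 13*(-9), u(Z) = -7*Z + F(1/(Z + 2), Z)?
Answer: -850/3 ≈ -283.33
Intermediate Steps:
F(m, E) = -7 + E + m (F(m, E) = (E + m) - 7 = -7 + E + m)
u(Z) = -7 + 1/(2 + Z) - 6*Z (u(Z) = -7*Z + (-7 + Z + 1/(Z + 2)) = -7*Z + (-7 + Z + 1/(2 + Z)) = -7 + 1/(2 + Z) - 6*Z)
Q = 136/9 (Q = -(-19 + 13*(-9))/9 = -(-19 - 117)/9 = -⅑*(-136) = 136/9 ≈ 15.111)
u(l(7, 3))*Q = ((1 - (2 + 2)*(7 + 6*2))/(2 + 2))*(136/9) = ((1 - 1*4*(7 + 12))/4)*(136/9) = ((1 - 1*4*19)/4)*(136/9) = ((1 - 76)/4)*(136/9) = ((¼)*(-75))*(136/9) = -75/4*136/9 = -850/3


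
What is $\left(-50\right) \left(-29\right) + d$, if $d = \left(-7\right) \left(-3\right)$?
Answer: $1471$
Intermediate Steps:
$d = 21$
$\left(-50\right) \left(-29\right) + d = \left(-50\right) \left(-29\right) + 21 = 1450 + 21 = 1471$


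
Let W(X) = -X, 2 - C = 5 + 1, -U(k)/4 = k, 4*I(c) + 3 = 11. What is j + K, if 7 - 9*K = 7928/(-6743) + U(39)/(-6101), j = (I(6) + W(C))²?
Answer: 13664340053/370251387 ≈ 36.906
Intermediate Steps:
I(c) = 2 (I(c) = -¾ + (¼)*11 = -¾ + 11/4 = 2)
U(k) = -4*k
C = -4 (C = 2 - (5 + 1) = 2 - 1*6 = 2 - 6 = -4)
j = 36 (j = (2 - 1*(-4))² = (2 + 4)² = 6² = 36)
K = 335290121/370251387 (K = 7/9 - (7928/(-6743) - 4*39/(-6101))/9 = 7/9 - (7928*(-1/6743) - 156*(-1/6101))/9 = 7/9 - (-7928/6743 + 156/6101)/9 = 7/9 - ⅑*(-47316820/41139043) = 7/9 + 47316820/370251387 = 335290121/370251387 ≈ 0.90557)
j + K = 36 + 335290121/370251387 = 13664340053/370251387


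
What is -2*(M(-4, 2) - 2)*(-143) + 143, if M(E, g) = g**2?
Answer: 715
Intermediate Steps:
-2*(M(-4, 2) - 2)*(-143) + 143 = -2*(2**2 - 2)*(-143) + 143 = -2*(4 - 2)*(-143) + 143 = -2*2*(-143) + 143 = -4*(-143) + 143 = 572 + 143 = 715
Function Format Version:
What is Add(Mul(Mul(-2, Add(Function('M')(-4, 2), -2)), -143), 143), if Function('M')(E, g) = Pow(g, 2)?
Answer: 715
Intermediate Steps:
Add(Mul(Mul(-2, Add(Function('M')(-4, 2), -2)), -143), 143) = Add(Mul(Mul(-2, Add(Pow(2, 2), -2)), -143), 143) = Add(Mul(Mul(-2, Add(4, -2)), -143), 143) = Add(Mul(Mul(-2, 2), -143), 143) = Add(Mul(-4, -143), 143) = Add(572, 143) = 715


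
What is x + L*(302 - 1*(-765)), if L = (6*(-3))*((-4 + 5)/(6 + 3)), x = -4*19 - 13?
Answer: -2223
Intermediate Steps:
x = -89 (x = -76 - 13 = -89)
L = -2 (L = -18/9 = -18*1/9 = -2)
x + L*(302 - 1*(-765)) = -89 - 2*(302 - 1*(-765)) = -89 - 2*(302 + 765) = -89 - 2*1067 = -89 - 2134 = -2223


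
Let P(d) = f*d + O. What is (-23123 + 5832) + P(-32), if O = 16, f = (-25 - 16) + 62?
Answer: -17947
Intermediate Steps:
f = 21 (f = -41 + 62 = 21)
P(d) = 16 + 21*d (P(d) = 21*d + 16 = 16 + 21*d)
(-23123 + 5832) + P(-32) = (-23123 + 5832) + (16 + 21*(-32)) = -17291 + (16 - 672) = -17291 - 656 = -17947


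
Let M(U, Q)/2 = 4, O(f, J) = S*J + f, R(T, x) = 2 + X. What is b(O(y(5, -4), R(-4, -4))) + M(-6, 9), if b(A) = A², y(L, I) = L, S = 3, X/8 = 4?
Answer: 11457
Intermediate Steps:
X = 32 (X = 8*4 = 32)
R(T, x) = 34 (R(T, x) = 2 + 32 = 34)
O(f, J) = f + 3*J (O(f, J) = 3*J + f = f + 3*J)
M(U, Q) = 8 (M(U, Q) = 2*4 = 8)
b(O(y(5, -4), R(-4, -4))) + M(-6, 9) = (5 + 3*34)² + 8 = (5 + 102)² + 8 = 107² + 8 = 11449 + 8 = 11457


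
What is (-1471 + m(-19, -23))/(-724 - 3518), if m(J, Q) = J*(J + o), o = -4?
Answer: 517/2121 ≈ 0.24375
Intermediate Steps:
m(J, Q) = J*(-4 + J) (m(J, Q) = J*(J - 4) = J*(-4 + J))
(-1471 + m(-19, -23))/(-724 - 3518) = (-1471 - 19*(-4 - 19))/(-724 - 3518) = (-1471 - 19*(-23))/(-4242) = (-1471 + 437)*(-1/4242) = -1034*(-1/4242) = 517/2121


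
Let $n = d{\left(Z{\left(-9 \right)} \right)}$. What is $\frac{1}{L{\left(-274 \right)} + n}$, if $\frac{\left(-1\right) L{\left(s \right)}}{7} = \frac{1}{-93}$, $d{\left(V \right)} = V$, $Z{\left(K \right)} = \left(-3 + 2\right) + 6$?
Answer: $\frac{93}{472} \approx 0.19703$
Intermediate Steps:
$Z{\left(K \right)} = 5$ ($Z{\left(K \right)} = -1 + 6 = 5$)
$n = 5$
$L{\left(s \right)} = \frac{7}{93}$ ($L{\left(s \right)} = - \frac{7}{-93} = \left(-7\right) \left(- \frac{1}{93}\right) = \frac{7}{93}$)
$\frac{1}{L{\left(-274 \right)} + n} = \frac{1}{\frac{7}{93} + 5} = \frac{1}{\frac{472}{93}} = \frac{93}{472}$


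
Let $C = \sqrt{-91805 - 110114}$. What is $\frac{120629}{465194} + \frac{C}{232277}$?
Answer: $\frac{120629}{465194} + \frac{i \sqrt{201919}}{232277} \approx 0.25931 + 0.0019346 i$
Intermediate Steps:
$C = i \sqrt{201919}$ ($C = \sqrt{-201919} = i \sqrt{201919} \approx 449.35 i$)
$\frac{120629}{465194} + \frac{C}{232277} = \frac{120629}{465194} + \frac{i \sqrt{201919}}{232277}$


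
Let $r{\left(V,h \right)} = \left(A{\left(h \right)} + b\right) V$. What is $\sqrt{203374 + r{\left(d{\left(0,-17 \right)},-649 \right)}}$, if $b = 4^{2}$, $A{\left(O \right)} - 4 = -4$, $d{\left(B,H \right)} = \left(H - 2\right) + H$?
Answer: $\sqrt{202798} \approx 450.33$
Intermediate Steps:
$d{\left(B,H \right)} = -2 + 2 H$ ($d{\left(B,H \right)} = \left(-2 + H\right) + H = -2 + 2 H$)
$A{\left(O \right)} = 0$ ($A{\left(O \right)} = 4 - 4 = 0$)
$b = 16$
$r{\left(V,h \right)} = 16 V$ ($r{\left(V,h \right)} = \left(0 + 16\right) V = 16 V$)
$\sqrt{203374 + r{\left(d{\left(0,-17 \right)},-649 \right)}} = \sqrt{203374 + 16 \left(-2 + 2 \left(-17\right)\right)} = \sqrt{203374 + 16 \left(-2 - 34\right)} = \sqrt{203374 + 16 \left(-36\right)} = \sqrt{203374 - 576} = \sqrt{202798}$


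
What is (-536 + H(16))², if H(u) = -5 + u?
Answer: 275625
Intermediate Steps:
(-536 + H(16))² = (-536 + (-5 + 16))² = (-536 + 11)² = (-525)² = 275625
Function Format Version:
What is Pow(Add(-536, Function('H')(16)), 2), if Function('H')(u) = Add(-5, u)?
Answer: 275625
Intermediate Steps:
Pow(Add(-536, Function('H')(16)), 2) = Pow(Add(-536, Add(-5, 16)), 2) = Pow(Add(-536, 11), 2) = Pow(-525, 2) = 275625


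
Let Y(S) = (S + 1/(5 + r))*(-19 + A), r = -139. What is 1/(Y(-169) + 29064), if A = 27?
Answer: 67/1856700 ≈ 3.6086e-5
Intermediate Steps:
Y(S) = -4/67 + 8*S (Y(S) = (S + 1/(5 - 139))*(-19 + 27) = (S + 1/(-134))*8 = (S - 1/134)*8 = (-1/134 + S)*8 = -4/67 + 8*S)
1/(Y(-169) + 29064) = 1/((-4/67 + 8*(-169)) + 29064) = 1/((-4/67 - 1352) + 29064) = 1/(-90588/67 + 29064) = 1/(1856700/67) = 67/1856700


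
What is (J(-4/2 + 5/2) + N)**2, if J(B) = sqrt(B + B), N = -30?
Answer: 841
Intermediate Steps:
J(B) = sqrt(2)*sqrt(B) (J(B) = sqrt(2*B) = sqrt(2)*sqrt(B))
(J(-4/2 + 5/2) + N)**2 = (sqrt(2)*sqrt(-4/2 + 5/2) - 30)**2 = (sqrt(2)*sqrt(-4*1/2 + 5*(1/2)) - 30)**2 = (sqrt(2)*sqrt(-2 + 5/2) - 30)**2 = (sqrt(2)*sqrt(1/2) - 30)**2 = (sqrt(2)*(sqrt(2)/2) - 30)**2 = (1 - 30)**2 = (-29)**2 = 841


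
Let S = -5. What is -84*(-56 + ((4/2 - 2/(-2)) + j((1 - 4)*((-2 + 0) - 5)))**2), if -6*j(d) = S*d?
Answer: -30597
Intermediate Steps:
j(d) = 5*d/6 (j(d) = -(-5)*d/6 = 5*d/6)
-84*(-56 + ((4/2 - 2/(-2)) + j((1 - 4)*((-2 + 0) - 5)))**2) = -84*(-56 + ((4/2 - 2/(-2)) + 5*((1 - 4)*((-2 + 0) - 5))/6)**2) = -84*(-56 + ((4*(1/2) - 2*(-1/2)) + 5*(-3*(-2 - 5))/6)**2) = -84*(-56 + ((2 + 1) + 5*(-3*(-7))/6)**2) = -84*(-56 + (3 + (5/6)*21)**2) = -84*(-56 + (3 + 35/2)**2) = -84*(-56 + (41/2)**2) = -84*(-56 + 1681/4) = -84*1457/4 = -30597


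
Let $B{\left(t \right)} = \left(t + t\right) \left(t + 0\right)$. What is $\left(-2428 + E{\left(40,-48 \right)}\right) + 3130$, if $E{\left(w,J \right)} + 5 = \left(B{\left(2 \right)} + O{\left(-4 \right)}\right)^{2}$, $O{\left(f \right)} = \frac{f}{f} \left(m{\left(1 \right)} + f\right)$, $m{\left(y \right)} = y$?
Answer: $722$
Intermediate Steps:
$B{\left(t \right)} = 2 t^{2}$ ($B{\left(t \right)} = 2 t t = 2 t^{2}$)
$O{\left(f \right)} = 1 + f$ ($O{\left(f \right)} = \frac{f}{f} \left(1 + f\right) = 1 \left(1 + f\right) = 1 + f$)
$E{\left(w,J \right)} = 20$ ($E{\left(w,J \right)} = -5 + \left(2 \cdot 2^{2} + \left(1 - 4\right)\right)^{2} = -5 + \left(2 \cdot 4 - 3\right)^{2} = -5 + \left(8 - 3\right)^{2} = -5 + 5^{2} = -5 + 25 = 20$)
$\left(-2428 + E{\left(40,-48 \right)}\right) + 3130 = \left(-2428 + 20\right) + 3130 = -2408 + 3130 = 722$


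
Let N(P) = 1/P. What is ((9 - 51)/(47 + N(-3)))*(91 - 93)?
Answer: 9/5 ≈ 1.8000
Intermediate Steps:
((9 - 51)/(47 + N(-3)))*(91 - 93) = ((9 - 51)/(47 + 1/(-3)))*(91 - 93) = -42/(47 - ⅓)*(-2) = -42/140/3*(-2) = -42*3/140*(-2) = -9/10*(-2) = 9/5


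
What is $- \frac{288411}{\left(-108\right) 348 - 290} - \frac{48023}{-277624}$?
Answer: $\frac{40944319283}{5257365688} \approx 7.788$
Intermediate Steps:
$- \frac{288411}{\left(-108\right) 348 - 290} - \frac{48023}{-277624} = - \frac{288411}{-37584 - 290} - - \frac{48023}{277624} = - \frac{288411}{-37874} + \frac{48023}{277624} = \left(-288411\right) \left(- \frac{1}{37874}\right) + \frac{48023}{277624} = \frac{288411}{37874} + \frac{48023}{277624} = \frac{40944319283}{5257365688}$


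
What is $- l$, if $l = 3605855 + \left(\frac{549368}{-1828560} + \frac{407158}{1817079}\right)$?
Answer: $- \frac{166402090362259189}{46147749670} \approx -3.6059 \cdot 10^{6}$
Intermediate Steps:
$l = \frac{166402090362259189}{46147749670}$ ($l = 3605855 + \left(549368 \left(- \frac{1}{1828560}\right) + 407158 \cdot \frac{1}{1817079}\right) = 3605855 + \left(- \frac{68671}{228570} + \frac{407158}{1817079}\right) = 3605855 - \frac{3524058661}{46147749670} = \frac{166402090362259189}{46147749670} \approx 3.6059 \cdot 10^{6}$)
$- l = \left(-1\right) \frac{166402090362259189}{46147749670} = - \frac{166402090362259189}{46147749670}$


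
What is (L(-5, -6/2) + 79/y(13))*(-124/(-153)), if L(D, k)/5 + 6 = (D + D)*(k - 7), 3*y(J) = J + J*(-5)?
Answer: 750293/1989 ≈ 377.22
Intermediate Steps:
y(J) = -4*J/3 (y(J) = (J + J*(-5))/3 = (J - 5*J)/3 = (-4*J)/3 = -4*J/3)
L(D, k) = -30 + 10*D*(-7 + k) (L(D, k) = -30 + 5*((D + D)*(k - 7)) = -30 + 5*((2*D)*(-7 + k)) = -30 + 5*(2*D*(-7 + k)) = -30 + 10*D*(-7 + k))
(L(-5, -6/2) + 79/y(13))*(-124/(-153)) = ((-30 - 70*(-5) + 10*(-5)*(-6/2)) + 79/((-4/3*13)))*(-124/(-153)) = ((-30 + 350 + 10*(-5)*(-6*1/2)) + 79/(-52/3))*(-124*(-1/153)) = ((-30 + 350 + 10*(-5)*(-3)) + 79*(-3/52))*(124/153) = ((-30 + 350 + 150) - 237/52)*(124/153) = (470 - 237/52)*(124/153) = (24203/52)*(124/153) = 750293/1989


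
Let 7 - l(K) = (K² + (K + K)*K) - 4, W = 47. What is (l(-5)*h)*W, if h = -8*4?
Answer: 96256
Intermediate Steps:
h = -32
l(K) = 11 - 3*K² (l(K) = 7 - ((K² + (K + K)*K) - 4) = 7 - ((K² + (2*K)*K) - 4) = 7 - ((K² + 2*K²) - 4) = 7 - (3*K² - 4) = 7 - (-4 + 3*K²) = 7 + (4 - 3*K²) = 11 - 3*K²)
(l(-5)*h)*W = ((11 - 3*(-5)²)*(-32))*47 = ((11 - 3*25)*(-32))*47 = ((11 - 75)*(-32))*47 = -64*(-32)*47 = 2048*47 = 96256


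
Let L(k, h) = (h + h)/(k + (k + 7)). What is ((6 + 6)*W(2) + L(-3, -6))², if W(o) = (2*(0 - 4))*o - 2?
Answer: 51984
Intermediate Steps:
W(o) = -2 - 8*o (W(o) = (2*(-4))*o - 2 = -8*o - 2 = -2 - 8*o)
L(k, h) = 2*h/(7 + 2*k) (L(k, h) = (2*h)/(k + (7 + k)) = (2*h)/(7 + 2*k) = 2*h/(7 + 2*k))
((6 + 6)*W(2) + L(-3, -6))² = ((6 + 6)*(-2 - 8*2) + 2*(-6)/(7 + 2*(-3)))² = (12*(-2 - 16) + 2*(-6)/(7 - 6))² = (12*(-18) + 2*(-6)/1)² = (-216 + 2*(-6)*1)² = (-216 - 12)² = (-228)² = 51984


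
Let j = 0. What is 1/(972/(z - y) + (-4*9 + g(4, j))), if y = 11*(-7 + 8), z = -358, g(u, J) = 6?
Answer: -41/1338 ≈ -0.030643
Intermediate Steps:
y = 11 (y = 11*1 = 11)
1/(972/(z - y) + (-4*9 + g(4, j))) = 1/(972/(-358 - 1*11) + (-4*9 + 6)) = 1/(972/(-358 - 11) + (-36 + 6)) = 1/(972/(-369) - 30) = 1/(972*(-1/369) - 30) = 1/(-108/41 - 30) = 1/(-1338/41) = -41/1338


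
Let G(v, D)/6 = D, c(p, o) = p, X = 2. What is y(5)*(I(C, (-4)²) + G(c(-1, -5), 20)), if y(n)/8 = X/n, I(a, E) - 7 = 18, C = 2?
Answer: 464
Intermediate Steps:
I(a, E) = 25 (I(a, E) = 7 + 18 = 25)
G(v, D) = 6*D
y(n) = 16/n (y(n) = 8*(2/n) = 16/n)
y(5)*(I(C, (-4)²) + G(c(-1, -5), 20)) = (16/5)*(25 + 6*20) = (16*(⅕))*(25 + 120) = (16/5)*145 = 464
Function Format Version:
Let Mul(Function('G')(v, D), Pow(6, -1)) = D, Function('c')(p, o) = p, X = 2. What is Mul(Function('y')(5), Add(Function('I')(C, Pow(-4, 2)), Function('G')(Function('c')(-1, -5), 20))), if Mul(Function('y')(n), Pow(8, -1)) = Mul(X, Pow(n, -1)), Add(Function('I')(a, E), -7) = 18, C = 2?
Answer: 464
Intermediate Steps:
Function('I')(a, E) = 25 (Function('I')(a, E) = Add(7, 18) = 25)
Function('G')(v, D) = Mul(6, D)
Function('y')(n) = Mul(16, Pow(n, -1)) (Function('y')(n) = Mul(8, Mul(2, Pow(n, -1))) = Mul(16, Pow(n, -1)))
Mul(Function('y')(5), Add(Function('I')(C, Pow(-4, 2)), Function('G')(Function('c')(-1, -5), 20))) = Mul(Mul(16, Pow(5, -1)), Add(25, Mul(6, 20))) = Mul(Mul(16, Rational(1, 5)), Add(25, 120)) = Mul(Rational(16, 5), 145) = 464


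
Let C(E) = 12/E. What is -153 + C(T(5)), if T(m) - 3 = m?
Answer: -303/2 ≈ -151.50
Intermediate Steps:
T(m) = 3 + m
-153 + C(T(5)) = -153 + 12/(3 + 5) = -153 + 12/8 = -153 + 12*(1/8) = -153 + 3/2 = -303/2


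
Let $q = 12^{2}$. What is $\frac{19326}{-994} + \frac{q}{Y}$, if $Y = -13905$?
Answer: $- \frac{14937287}{767865} \approx -19.453$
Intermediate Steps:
$q = 144$
$\frac{19326}{-994} + \frac{q}{Y} = \frac{19326}{-994} + \frac{144}{-13905} = 19326 \left(- \frac{1}{994}\right) + 144 \left(- \frac{1}{13905}\right) = - \frac{9663}{497} - \frac{16}{1545} = - \frac{14937287}{767865}$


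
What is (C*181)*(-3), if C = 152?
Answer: -82536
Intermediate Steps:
(C*181)*(-3) = (152*181)*(-3) = 27512*(-3) = -82536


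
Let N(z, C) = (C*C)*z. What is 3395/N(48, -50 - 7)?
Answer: 3395/155952 ≈ 0.021770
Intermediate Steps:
N(z, C) = z*C**2 (N(z, C) = C**2*z = z*C**2)
3395/N(48, -50 - 7) = 3395/((48*(-50 - 7)**2)) = 3395/((48*(-57)**2)) = 3395/((48*3249)) = 3395/155952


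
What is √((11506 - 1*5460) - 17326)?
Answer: 4*I*√705 ≈ 106.21*I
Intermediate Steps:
√((11506 - 1*5460) - 17326) = √((11506 - 5460) - 17326) = √(6046 - 17326) = √(-11280) = 4*I*√705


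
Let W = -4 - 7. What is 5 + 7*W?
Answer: -72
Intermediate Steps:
W = -11
5 + 7*W = 5 + 7*(-11) = 5 - 77 = -72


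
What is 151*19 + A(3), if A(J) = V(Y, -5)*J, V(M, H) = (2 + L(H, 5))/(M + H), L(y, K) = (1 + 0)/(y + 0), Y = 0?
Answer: 71698/25 ≈ 2867.9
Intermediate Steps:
L(y, K) = 1/y
V(M, H) = (2 + 1/H)/(H + M) (V(M, H) = (2 + 1/H)/(M + H) = (2 + 1/H)/(H + M))
A(J) = -9*J/25 (A(J) = ((1 + 2*(-5))/((-5)*(-5 + 0)))*J = (-1/5*(1 - 10)/(-5))*J = (-1/5*(-1/5)*(-9))*J = -9*J/25)
151*19 + A(3) = 151*19 - 9/25*3 = 2869 - 27/25 = 71698/25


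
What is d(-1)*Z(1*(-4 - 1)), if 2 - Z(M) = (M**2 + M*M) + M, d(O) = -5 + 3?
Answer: 86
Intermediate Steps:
d(O) = -2
Z(M) = 2 - M - 2*M**2 (Z(M) = 2 - ((M**2 + M*M) + M) = 2 - ((M**2 + M**2) + M) = 2 - (2*M**2 + M) = 2 - (M + 2*M**2) = 2 + (-M - 2*M**2) = 2 - M - 2*M**2)
d(-1)*Z(1*(-4 - 1)) = -2*(2 - (-4 - 1) - 2*(-4 - 1)**2) = -2*(2 - (-5) - 2*(1*(-5))**2) = -2*(2 - 1*(-5) - 2*(-5)**2) = -2*(2 + 5 - 2*25) = -2*(2 + 5 - 50) = -2*(-43) = 86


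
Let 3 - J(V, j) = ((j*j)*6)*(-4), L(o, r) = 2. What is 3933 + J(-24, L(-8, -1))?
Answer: 4032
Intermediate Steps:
J(V, j) = 3 + 24*j**2 (J(V, j) = 3 - (j*j)*6*(-4) = 3 - j**2*6*(-4) = 3 - 6*j**2*(-4) = 3 - (-24)*j**2 = 3 + 24*j**2)
3933 + J(-24, L(-8, -1)) = 3933 + (3 + 24*2**2) = 3933 + (3 + 24*4) = 3933 + (3 + 96) = 3933 + 99 = 4032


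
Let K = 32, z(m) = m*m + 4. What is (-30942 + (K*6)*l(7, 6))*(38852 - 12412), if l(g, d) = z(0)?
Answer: -797800560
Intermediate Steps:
z(m) = 4 + m**2 (z(m) = m**2 + 4 = 4 + m**2)
l(g, d) = 4 (l(g, d) = 4 + 0**2 = 4 + 0 = 4)
(-30942 + (K*6)*l(7, 6))*(38852 - 12412) = (-30942 + (32*6)*4)*(38852 - 12412) = (-30942 + 192*4)*26440 = (-30942 + 768)*26440 = -30174*26440 = -797800560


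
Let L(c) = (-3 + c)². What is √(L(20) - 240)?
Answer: 7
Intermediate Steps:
√(L(20) - 240) = √((-3 + 20)² - 240) = √(17² - 240) = √(289 - 240) = √49 = 7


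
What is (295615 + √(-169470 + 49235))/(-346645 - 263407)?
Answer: -295615/610052 - I*√120235/610052 ≈ -0.48457 - 0.00056839*I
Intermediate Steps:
(295615 + √(-169470 + 49235))/(-346645 - 263407) = (295615 + √(-120235))/(-610052) = (295615 + I*√120235)*(-1/610052) = -295615/610052 - I*√120235/610052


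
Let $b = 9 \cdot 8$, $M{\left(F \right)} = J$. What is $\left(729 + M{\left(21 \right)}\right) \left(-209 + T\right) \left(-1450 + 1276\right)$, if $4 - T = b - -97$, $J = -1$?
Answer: $47375328$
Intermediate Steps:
$M{\left(F \right)} = -1$
$b = 72$
$T = -165$ ($T = 4 - \left(72 - -97\right) = 4 - \left(72 + 97\right) = 4 - 169 = -165$)
$\left(729 + M{\left(21 \right)}\right) \left(-209 + T\right) \left(-1450 + 1276\right) = \left(729 - 1\right) \left(-209 - 165\right) \left(-1450 + 1276\right) = 728 \left(-374\right) \left(-174\right) = \left(-272272\right) \left(-174\right) = 47375328$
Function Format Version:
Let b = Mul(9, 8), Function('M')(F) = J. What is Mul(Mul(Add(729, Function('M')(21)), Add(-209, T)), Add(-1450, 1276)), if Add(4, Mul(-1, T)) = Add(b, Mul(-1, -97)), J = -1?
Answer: 47375328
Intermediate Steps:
Function('M')(F) = -1
b = 72
T = -165 (T = Add(4, Mul(-1, Add(72, Mul(-1, -97)))) = Add(4, Mul(-1, Add(72, 97))) = Add(4, Mul(-1, 169)) = Add(4, -169) = -165)
Mul(Mul(Add(729, Function('M')(21)), Add(-209, T)), Add(-1450, 1276)) = Mul(Mul(Add(729, -1), Add(-209, -165)), Add(-1450, 1276)) = Mul(Mul(728, -374), -174) = Mul(-272272, -174) = 47375328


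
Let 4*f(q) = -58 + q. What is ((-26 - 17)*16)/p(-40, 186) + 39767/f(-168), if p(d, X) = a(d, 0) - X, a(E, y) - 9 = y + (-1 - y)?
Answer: -7039654/10057 ≈ -699.98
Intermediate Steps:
a(E, y) = 8 (a(E, y) = 9 + (y + (-1 - y)) = 9 - 1 = 8)
f(q) = -29/2 + q/4 (f(q) = (-58 + q)/4 = -29/2 + q/4)
p(d, X) = 8 - X
((-26 - 17)*16)/p(-40, 186) + 39767/f(-168) = ((-26 - 17)*16)/(8 - 1*186) + 39767/(-29/2 + (¼)*(-168)) = (-43*16)/(8 - 186) + 39767/(-29/2 - 42) = -688/(-178) + 39767/(-113/2) = -688*(-1/178) + 39767*(-2/113) = 344/89 - 79534/113 = -7039654/10057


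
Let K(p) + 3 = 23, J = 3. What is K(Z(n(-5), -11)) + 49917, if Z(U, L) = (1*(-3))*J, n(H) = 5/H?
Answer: 49937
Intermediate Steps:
Z(U, L) = -9 (Z(U, L) = (1*(-3))*3 = -3*3 = -9)
K(p) = 20 (K(p) = -3 + 23 = 20)
K(Z(n(-5), -11)) + 49917 = 20 + 49917 = 49937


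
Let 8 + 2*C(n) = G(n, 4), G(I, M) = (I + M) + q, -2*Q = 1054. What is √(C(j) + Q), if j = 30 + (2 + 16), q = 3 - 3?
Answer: I*√505 ≈ 22.472*I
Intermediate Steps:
q = 0
Q = -527 (Q = -½*1054 = -527)
j = 48 (j = 30 + 18 = 48)
G(I, M) = I + M (G(I, M) = (I + M) + 0 = I + M)
C(n) = -2 + n/2 (C(n) = -4 + (n + 4)/2 = -4 + (4 + n)/2 = -4 + (2 + n/2) = -2 + n/2)
√(C(j) + Q) = √((-2 + (½)*48) - 527) = √((-2 + 24) - 527) = √(22 - 527) = √(-505) = I*√505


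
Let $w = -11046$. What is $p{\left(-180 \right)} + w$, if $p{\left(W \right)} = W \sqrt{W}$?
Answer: $-11046 - 1080 i \sqrt{5} \approx -11046.0 - 2415.0 i$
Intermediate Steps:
$p{\left(W \right)} = W^{\frac{3}{2}}$
$p{\left(-180 \right)} + w = \left(-180\right)^{\frac{3}{2}} - 11046 = - 1080 i \sqrt{5} - 11046 = -11046 - 1080 i \sqrt{5}$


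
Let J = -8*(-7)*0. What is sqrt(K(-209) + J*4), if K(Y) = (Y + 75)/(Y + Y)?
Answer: sqrt(14003)/209 ≈ 0.56619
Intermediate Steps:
J = 0 (J = 56*0 = 0)
K(Y) = (75 + Y)/(2*Y) (K(Y) = (75 + Y)/((2*Y)) = (75 + Y)*(1/(2*Y)) = (75 + Y)/(2*Y))
sqrt(K(-209) + J*4) = sqrt((1/2)*(75 - 209)/(-209) + 0*4) = sqrt((1/2)*(-1/209)*(-134) + 0) = sqrt(67/209 + 0) = sqrt(67/209) = sqrt(14003)/209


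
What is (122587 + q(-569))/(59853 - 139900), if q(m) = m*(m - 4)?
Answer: -40784/7277 ≈ -5.6045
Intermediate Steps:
q(m) = m*(-4 + m)
(122587 + q(-569))/(59853 - 139900) = (122587 - 569*(-4 - 569))/(59853 - 139900) = (122587 - 569*(-573))/(-80047) = (122587 + 326037)*(-1/80047) = 448624*(-1/80047) = -40784/7277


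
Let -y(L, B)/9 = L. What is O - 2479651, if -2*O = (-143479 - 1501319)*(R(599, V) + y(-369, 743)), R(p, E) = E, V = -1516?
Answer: 1481950544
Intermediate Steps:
y(L, B) = -9*L
O = 1484430195 (O = -(-143479 - 1501319)*(-1516 - 9*(-369))/2 = -(-822399)*(-1516 + 3321) = -(-822399)*1805 = -½*(-2968860390) = 1484430195)
O - 2479651 = 1484430195 - 2479651 = 1481950544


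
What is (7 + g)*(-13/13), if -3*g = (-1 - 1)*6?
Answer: -11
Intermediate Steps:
g = 4 (g = -(-1 - 1)*6/3 = -(-2)*6/3 = -1/3*(-12) = 4)
(7 + g)*(-13/13) = (7 + 4)*(-13/13) = 11*(-13*1/13) = 11*(-1) = -11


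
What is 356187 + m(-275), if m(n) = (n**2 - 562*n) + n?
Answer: 586087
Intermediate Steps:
m(n) = n**2 - 561*n
356187 + m(-275) = 356187 - 275*(-561 - 275) = 356187 - 275*(-836) = 356187 + 229900 = 586087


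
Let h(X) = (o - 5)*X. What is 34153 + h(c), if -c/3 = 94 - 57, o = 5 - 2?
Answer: 34375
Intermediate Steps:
o = 3
c = -111 (c = -3*(94 - 57) = -3*37 = -111)
h(X) = -2*X (h(X) = (3 - 5)*X = -2*X)
34153 + h(c) = 34153 - 2*(-111) = 34153 + 222 = 34375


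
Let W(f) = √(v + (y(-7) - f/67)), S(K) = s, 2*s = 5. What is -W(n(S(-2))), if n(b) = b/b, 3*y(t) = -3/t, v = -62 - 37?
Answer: -I*√21747999/469 ≈ -9.9435*I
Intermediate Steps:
s = 5/2 (s = (½)*5 = 5/2 ≈ 2.5000)
S(K) = 5/2
v = -99
y(t) = -1/t (y(t) = (-3/t)/3 = -1/t)
n(b) = 1
W(f) = √(-692/7 - f/67) (W(f) = √(-99 + (-1/(-7) - f/67)) = √(-99 + (-1*(-⅐) - f/67)) = √(-99 + (⅐ - f/67)) = √(-692/7 - f/67))
-W(n(S(-2))) = -√(-21744716 - 3283*1)/469 = -√(-21744716 - 3283)/469 = -√(-21747999)/469 = -I*√21747999/469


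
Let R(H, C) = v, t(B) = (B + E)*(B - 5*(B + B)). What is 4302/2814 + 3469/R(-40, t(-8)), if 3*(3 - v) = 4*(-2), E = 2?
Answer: 4893072/7973 ≈ 613.71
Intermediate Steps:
v = 17/3 (v = 3 - 4*(-2)/3 = 3 - ⅓*(-8) = 3 + 8/3 = 17/3 ≈ 5.6667)
t(B) = -9*B*(2 + B) (t(B) = (B + 2)*(B - 5*(B + B)) = (2 + B)*(B - 10*B) = (2 + B)*(-9*B) = -9*B*(2 + B))
R(H, C) = 17/3
4302/2814 + 3469/R(-40, t(-8)) = 4302/2814 + 3469/(17/3) = 4302*(1/2814) + 3469*(3/17) = 717/469 + 10407/17 = 4893072/7973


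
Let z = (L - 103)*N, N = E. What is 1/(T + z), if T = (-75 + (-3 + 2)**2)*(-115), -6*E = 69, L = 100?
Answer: 2/17089 ≈ 0.00011703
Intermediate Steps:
E = -23/2 (E = -1/6*69 = -23/2 ≈ -11.500)
N = -23/2 ≈ -11.500
z = 69/2 (z = (100 - 103)*(-23/2) = -3*(-23/2) = 69/2 ≈ 34.500)
T = 8510 (T = (-75 + (-1)**2)*(-115) = (-75 + 1)*(-115) = -74*(-115) = 8510)
1/(T + z) = 1/(8510 + 69/2) = 1/(17089/2) = 2/17089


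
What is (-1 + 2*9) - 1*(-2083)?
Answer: 2100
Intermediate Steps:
(-1 + 2*9) - 1*(-2083) = (-1 + 18) + 2083 = 17 + 2083 = 2100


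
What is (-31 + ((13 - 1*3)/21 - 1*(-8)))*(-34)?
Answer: 16082/21 ≈ 765.81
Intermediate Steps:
(-31 + ((13 - 1*3)/21 - 1*(-8)))*(-34) = (-31 + ((13 - 3)*(1/21) + 8))*(-34) = (-31 + (10*(1/21) + 8))*(-34) = (-31 + (10/21 + 8))*(-34) = (-31 + 178/21)*(-34) = -473/21*(-34) = 16082/21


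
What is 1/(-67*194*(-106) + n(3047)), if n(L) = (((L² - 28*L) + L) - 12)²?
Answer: 1/84675480294972 ≈ 1.1810e-14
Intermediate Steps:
n(L) = (-12 + L² - 27*L)² (n(L) = ((L² - 27*L) - 12)² = (-12 + L² - 27*L)²)
1/(-67*194*(-106) + n(3047)) = 1/(-67*194*(-106) + (12 - 1*3047² + 27*3047)²) = 1/(-12998*(-106) + (12 - 1*9284209 + 82269)²) = 1/(1377788 + (12 - 9284209 + 82269)²) = 1/(1377788 + (-9201928)²) = 1/(1377788 + 84675478917184) = 1/84675480294972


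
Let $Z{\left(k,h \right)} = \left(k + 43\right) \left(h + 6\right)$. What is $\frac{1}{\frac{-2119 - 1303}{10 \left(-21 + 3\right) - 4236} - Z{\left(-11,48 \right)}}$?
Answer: $- \frac{2208}{3813713} \approx -0.00057896$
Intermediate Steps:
$Z{\left(k,h \right)} = \left(6 + h\right) \left(43 + k\right)$ ($Z{\left(k,h \right)} = \left(43 + k\right) \left(6 + h\right) = \left(6 + h\right) \left(43 + k\right)$)
$\frac{1}{\frac{-2119 - 1303}{10 \left(-21 + 3\right) - 4236} - Z{\left(-11,48 \right)}} = \frac{1}{\frac{-2119 - 1303}{10 \left(-21 + 3\right) - 4236} - \left(258 + 6 \left(-11\right) + 43 \cdot 48 + 48 \left(-11\right)\right)} = \frac{1}{- \frac{3422}{10 \left(-18\right) - 4236} - \left(258 - 66 + 2064 - 528\right)} = \frac{1}{- \frac{3422}{-180 - 4236} - 1728} = \frac{1}{- \frac{3422}{-4416} - 1728} = \frac{1}{\left(-3422\right) \left(- \frac{1}{4416}\right) - 1728} = \frac{1}{\frac{1711}{2208} - 1728} = \frac{1}{- \frac{3813713}{2208}} = - \frac{2208}{3813713}$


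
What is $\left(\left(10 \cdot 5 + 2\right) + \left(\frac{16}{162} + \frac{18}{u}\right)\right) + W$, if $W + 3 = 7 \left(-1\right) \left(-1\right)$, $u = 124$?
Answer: $\frac{282457}{5022} \approx 56.244$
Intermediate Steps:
$W = 4$ ($W = -3 + 7 \left(-1\right) \left(-1\right) = -3 - -7 = -3 + 7 = 4$)
$\left(\left(10 \cdot 5 + 2\right) + \left(\frac{16}{162} + \frac{18}{u}\right)\right) + W = \left(\left(10 \cdot 5 + 2\right) + \left(\frac{16}{162} + \frac{18}{124}\right)\right) + 4 = \left(\left(50 + 2\right) + \left(16 \cdot \frac{1}{162} + 18 \cdot \frac{1}{124}\right)\right) + 4 = \left(52 + \left(\frac{8}{81} + \frac{9}{62}\right)\right) + 4 = \left(52 + \frac{1225}{5022}\right) + 4 = \frac{262369}{5022} + 4 = \frac{282457}{5022}$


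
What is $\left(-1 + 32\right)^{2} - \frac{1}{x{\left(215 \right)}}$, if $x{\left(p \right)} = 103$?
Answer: $\frac{98982}{103} \approx 960.99$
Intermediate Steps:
$\left(-1 + 32\right)^{2} - \frac{1}{x{\left(215 \right)}} = \left(-1 + 32\right)^{2} - \frac{1}{103} = 31^{2} - \frac{1}{103} = 961 - \frac{1}{103} = \frac{98982}{103}$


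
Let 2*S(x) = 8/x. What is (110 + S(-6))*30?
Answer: 3280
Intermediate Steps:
S(x) = 4/x (S(x) = (8/x)/2 = 4/x)
(110 + S(-6))*30 = (110 + 4/(-6))*30 = (110 + 4*(-⅙))*30 = (110 - ⅔)*30 = (328/3)*30 = 3280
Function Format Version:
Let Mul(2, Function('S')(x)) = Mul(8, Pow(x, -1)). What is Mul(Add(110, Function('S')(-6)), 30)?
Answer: 3280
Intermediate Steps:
Function('S')(x) = Mul(4, Pow(x, -1)) (Function('S')(x) = Mul(Rational(1, 2), Mul(8, Pow(x, -1))) = Mul(4, Pow(x, -1)))
Mul(Add(110, Function('S')(-6)), 30) = Mul(Add(110, Mul(4, Pow(-6, -1))), 30) = Mul(Add(110, Mul(4, Rational(-1, 6))), 30) = Mul(Add(110, Rational(-2, 3)), 30) = Mul(Rational(328, 3), 30) = 3280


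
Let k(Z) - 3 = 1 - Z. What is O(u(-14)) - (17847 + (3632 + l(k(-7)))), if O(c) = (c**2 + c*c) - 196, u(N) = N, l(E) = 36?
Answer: -21319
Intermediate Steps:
k(Z) = 4 - Z (k(Z) = 3 + (1 - Z) = 4 - Z)
O(c) = -196 + 2*c**2 (O(c) = (c**2 + c**2) - 196 = 2*c**2 - 196 = -196 + 2*c**2)
O(u(-14)) - (17847 + (3632 + l(k(-7)))) = (-196 + 2*(-14)**2) - (17847 + (3632 + 36)) = (-196 + 2*196) - (17847 + 3668) = (-196 + 392) - 1*21515 = 196 - 21515 = -21319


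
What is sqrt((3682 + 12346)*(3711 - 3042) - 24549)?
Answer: 3*sqrt(1188687) ≈ 3270.8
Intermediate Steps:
sqrt((3682 + 12346)*(3711 - 3042) - 24549) = sqrt(16028*669 - 24549) = sqrt(10722732 - 24549) = sqrt(10698183) = 3*sqrt(1188687)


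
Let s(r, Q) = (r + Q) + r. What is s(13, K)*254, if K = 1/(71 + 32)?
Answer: 680466/103 ≈ 6606.5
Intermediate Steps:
K = 1/103 ≈ 0.0097087
s(r, Q) = Q + 2*r (s(r, Q) = (Q + r) + r = Q + 2*r)
s(13, K)*254 = (1/103 + 2*13)*254 = (1/103 + 26)*254 = (2679/103)*254 = 680466/103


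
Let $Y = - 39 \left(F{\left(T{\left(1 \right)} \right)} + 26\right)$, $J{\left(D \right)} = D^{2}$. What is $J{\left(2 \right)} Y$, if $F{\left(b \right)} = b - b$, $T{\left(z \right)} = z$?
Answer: $-4056$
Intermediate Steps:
$F{\left(b \right)} = 0$
$Y = -1014$ ($Y = - 39 \left(0 + 26\right) = \left(-39\right) 26 = -1014$)
$J{\left(2 \right)} Y = 2^{2} \left(-1014\right) = 4 \left(-1014\right) = -4056$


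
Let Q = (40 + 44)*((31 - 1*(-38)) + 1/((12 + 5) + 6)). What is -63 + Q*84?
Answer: 11203479/23 ≈ 4.8711e+5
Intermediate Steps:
Q = 133392/23 (Q = 84*((31 + 38) + 1/(17 + 6)) = 84*(69 + 1/23) = 84*(1588/23) = 133392/23 ≈ 5799.6)
-63 + Q*84 = -63 + (133392/23)*84 = -63 + 11204928/23 = 11203479/23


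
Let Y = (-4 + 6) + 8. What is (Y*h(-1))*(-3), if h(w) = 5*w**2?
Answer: -150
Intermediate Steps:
Y = 10 (Y = 2 + 8 = 10)
(Y*h(-1))*(-3) = (10*(5*(-1)**2))*(-3) = (10*(5*1))*(-3) = (10*5)*(-3) = 50*(-3) = -150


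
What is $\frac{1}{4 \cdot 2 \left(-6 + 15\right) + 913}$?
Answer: $\frac{1}{985} \approx 0.0010152$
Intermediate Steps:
$\frac{1}{4 \cdot 2 \left(-6 + 15\right) + 913} = \frac{1}{8 \cdot 9 + 913} = \frac{1}{72 + 913} = \frac{1}{985}$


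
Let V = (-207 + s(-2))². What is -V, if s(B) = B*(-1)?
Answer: -42025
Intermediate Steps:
s(B) = -B
V = 42025 (V = (-207 - 1*(-2))² = (-207 + 2)² = (-205)² = 42025)
-V = -1*42025 = -42025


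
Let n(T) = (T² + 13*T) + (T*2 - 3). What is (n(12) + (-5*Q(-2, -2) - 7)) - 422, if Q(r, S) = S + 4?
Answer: -118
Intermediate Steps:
Q(r, S) = 4 + S
n(T) = -3 + T² + 15*T (n(T) = (T² + 13*T) + (2*T - 3) = (T² + 13*T) + (-3 + 2*T) = -3 + T² + 15*T)
(n(12) + (-5*Q(-2, -2) - 7)) - 422 = ((-3 + 12² + 15*12) + (-5*(4 - 2) - 7)) - 422 = ((-3 + 144 + 180) + (-5*2 - 7)) - 422 = (321 + (-10 - 7)) - 422 = (321 - 17) - 422 = 304 - 422 = -118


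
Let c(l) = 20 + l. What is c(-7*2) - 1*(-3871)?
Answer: 3877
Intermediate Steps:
c(-7*2) - 1*(-3871) = (20 - 7*2) - 1*(-3871) = (20 - 14) + 3871 = 6 + 3871 = 3877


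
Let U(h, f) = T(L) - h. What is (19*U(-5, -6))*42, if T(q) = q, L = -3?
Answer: 1596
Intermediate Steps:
U(h, f) = -3 - h
(19*U(-5, -6))*42 = (19*(-3 - 1*(-5)))*42 = (19*(-3 + 5))*42 = (19*2)*42 = 38*42 = 1596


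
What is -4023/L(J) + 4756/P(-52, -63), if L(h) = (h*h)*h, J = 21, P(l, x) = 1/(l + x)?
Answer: -187600569/343 ≈ -5.4694e+5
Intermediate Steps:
L(h) = h³ (L(h) = h²*h = h³)
-4023/L(J) + 4756/P(-52, -63) = -4023/(21³) + 4756/(1/(-52 - 63)) = -4023/9261 + 4756/(1/(-115)) = -4023*1/9261 + 4756/(-1/115) = -149/343 + 4756*(-115) = -149/343 - 546940 = -187600569/343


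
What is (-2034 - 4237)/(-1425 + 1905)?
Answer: -6271/480 ≈ -13.065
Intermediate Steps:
(-2034 - 4237)/(-1425 + 1905) = -6271/480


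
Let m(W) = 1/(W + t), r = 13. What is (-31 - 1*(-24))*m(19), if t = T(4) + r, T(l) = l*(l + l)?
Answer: -7/64 ≈ -0.10938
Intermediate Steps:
T(l) = 2*l² (T(l) = l*(2*l) = 2*l²)
t = 45 (t = 2*4² + 13 = 2*16 + 13 = 32 + 13 = 45)
m(W) = 1/(45 + W) (m(W) = 1/(W + 45) = 1/(45 + W))
(-31 - 1*(-24))*m(19) = (-31 - 1*(-24))/(45 + 19) = (-31 + 24)/64 = -7*1/64 = -7/64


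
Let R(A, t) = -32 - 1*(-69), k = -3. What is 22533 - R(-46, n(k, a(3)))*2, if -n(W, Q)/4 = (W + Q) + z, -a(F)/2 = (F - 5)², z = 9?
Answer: 22459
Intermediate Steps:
a(F) = -2*(-5 + F)² (a(F) = -2*(F - 5)² = -2*(-5 + F)²)
n(W, Q) = -36 - 4*Q - 4*W (n(W, Q) = -4*((W + Q) + 9) = -4*((Q + W) + 9) = -4*(9 + Q + W) = -36 - 4*Q - 4*W)
R(A, t) = 37 (R(A, t) = -32 + 69 = 37)
22533 - R(-46, n(k, a(3)))*2 = 22533 - 37*2 = 22533 - 1*74 = 22533 - 74 = 22459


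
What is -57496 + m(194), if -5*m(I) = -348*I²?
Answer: 12809848/5 ≈ 2.5620e+6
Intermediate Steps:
m(I) = 348*I²/5 (m(I) = -(-348)*I²/5 = 348*I²/5)
-57496 + m(194) = -57496 + (348/5)*194² = -57496 + (348/5)*37636 = -57496 + 13097328/5 = 12809848/5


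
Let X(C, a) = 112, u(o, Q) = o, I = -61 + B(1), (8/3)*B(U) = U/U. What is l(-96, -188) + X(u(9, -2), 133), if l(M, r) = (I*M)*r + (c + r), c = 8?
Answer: -1094228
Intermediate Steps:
B(U) = 3/8 (B(U) = 3*(U/U)/8 = (3/8)*1 = 3/8)
I = -485/8 (I = -61 + 3/8 = -485/8 ≈ -60.625)
l(M, r) = 8 + r - 485*M*r/8 (l(M, r) = (-485*M/8)*r + (8 + r) = -485*M*r/8 + (8 + r) = 8 + r - 485*M*r/8)
l(-96, -188) + X(u(9, -2), 133) = (8 - 188 - 485/8*(-96)*(-188)) + 112 = (8 - 188 - 1094160) + 112 = -1094340 + 112 = -1094228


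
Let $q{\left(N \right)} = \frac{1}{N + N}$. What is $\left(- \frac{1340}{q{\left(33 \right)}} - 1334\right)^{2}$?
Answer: $8059371076$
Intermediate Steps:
$q{\left(N \right)} = \frac{1}{2 N}$
$\left(- \frac{1340}{q{\left(33 \right)}} - 1334\right)^{2} = \left(- \frac{1340}{\frac{1}{2} \cdot \frac{1}{33}} - 1334\right)^{2} = \left(- 1340 \frac{1}{\frac{1}{66}} - 1334\right)^{2} = \left(\left(-1340\right) 66 - 1334\right)^{2} = \left(-88440 - 1334\right)^{2} = \left(-89774\right)^{2} = 8059371076$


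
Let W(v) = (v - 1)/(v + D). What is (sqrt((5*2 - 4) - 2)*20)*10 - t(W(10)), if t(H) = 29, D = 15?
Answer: 371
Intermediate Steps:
W(v) = (-1 + v)/(15 + v) (W(v) = (v - 1)/(v + 15) = (-1 + v)/(15 + v))
(sqrt((5*2 - 4) - 2)*20)*10 - t(W(10)) = (sqrt((5*2 - 4) - 2)*20)*10 - 1*29 = (sqrt((10 - 4) - 2)*20)*10 - 29 = (sqrt(6 - 2)*20)*10 - 29 = (sqrt(4)*20)*10 - 29 = (2*20)*10 - 29 = 40*10 - 29 = 400 - 29 = 371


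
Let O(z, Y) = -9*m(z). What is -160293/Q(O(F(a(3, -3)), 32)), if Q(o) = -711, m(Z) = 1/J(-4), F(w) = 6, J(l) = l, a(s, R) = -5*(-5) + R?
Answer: 53431/237 ≈ 225.45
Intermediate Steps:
a(s, R) = 25 + R
m(Z) = -1/4 (m(Z) = 1/(-4) = -1/4)
O(z, Y) = 9/4 (O(z, Y) = -9*(-1/4) = 9/4)
-160293/Q(O(F(a(3, -3)), 32)) = -160293/(-711) = -160293*(-1/711) = 53431/237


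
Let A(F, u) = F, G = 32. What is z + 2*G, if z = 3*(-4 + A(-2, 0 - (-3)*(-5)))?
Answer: 46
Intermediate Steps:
z = -18 (z = 3*(-4 - 2) = 3*(-6) = -18)
z + 2*G = -18 + 2*32 = -18 + 64 = 46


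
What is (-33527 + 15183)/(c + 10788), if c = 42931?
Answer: -18344/53719 ≈ -0.34148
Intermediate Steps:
(-33527 + 15183)/(c + 10788) = (-33527 + 15183)/(42931 + 10788) = -18344/53719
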